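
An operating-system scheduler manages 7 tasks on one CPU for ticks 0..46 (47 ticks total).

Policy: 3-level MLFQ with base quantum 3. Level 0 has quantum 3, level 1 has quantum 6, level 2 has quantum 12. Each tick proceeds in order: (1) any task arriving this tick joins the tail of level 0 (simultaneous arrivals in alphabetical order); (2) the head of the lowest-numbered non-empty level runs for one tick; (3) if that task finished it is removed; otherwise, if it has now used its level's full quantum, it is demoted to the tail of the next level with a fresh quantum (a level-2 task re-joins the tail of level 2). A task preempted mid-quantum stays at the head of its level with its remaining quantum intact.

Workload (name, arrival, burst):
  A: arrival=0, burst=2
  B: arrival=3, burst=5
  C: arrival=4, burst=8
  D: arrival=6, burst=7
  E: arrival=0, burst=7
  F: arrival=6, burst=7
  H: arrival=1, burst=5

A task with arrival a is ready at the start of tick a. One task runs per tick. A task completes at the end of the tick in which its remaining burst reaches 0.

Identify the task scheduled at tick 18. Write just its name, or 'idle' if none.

t=0: L0/L1/L2 = AE/-/- → run A
t=1: L0/L1/L2 = AEH/-/- → run A
t=2: L0/L1/L2 = EH/-/- → run E
t=3: L0/L1/L2 = EHB/-/- → run E
t=4: L0/L1/L2 = EHBC/-/- → run E
t=5: L0/L1/L2 = HBC/E/- → run H
t=6: L0/L1/L2 = HBCDF/E/- → run H
t=7: L0/L1/L2 = HBCDF/E/- → run H
t=8: L0/L1/L2 = BCDF/EH/- → run B
t=9: L0/L1/L2 = BCDF/EH/- → run B
t=10: L0/L1/L2 = BCDF/EH/- → run B
t=11: L0/L1/L2 = CDF/EHB/- → run C
t=12: L0/L1/L2 = CDF/EHB/- → run C
t=13: L0/L1/L2 = CDF/EHB/- → run C
t=14: L0/L1/L2 = DF/EHBC/- → run D
t=15: L0/L1/L2 = DF/EHBC/- → run D
t=16: L0/L1/L2 = DF/EHBC/- → run D
t=17: L0/L1/L2 = F/EHBCD/- → run F
t=18: L0/L1/L2 = F/EHBCD/- → run F
t=19: L0/L1/L2 = F/EHBCD/- → run F
t=20: L0/L1/L2 = -/EHBCDF/- → run E
t=21: L0/L1/L2 = -/EHBCDF/- → run E
t=22: L0/L1/L2 = -/EHBCDF/- → run E
t=23: L0/L1/L2 = -/EHBCDF/- → run E
t=24: L0/L1/L2 = -/HBCDF/- → run H
t=25: L0/L1/L2 = -/HBCDF/- → run H
t=26: L0/L1/L2 = -/BCDF/- → run B
t=27: L0/L1/L2 = -/BCDF/- → run B
t=28: L0/L1/L2 = -/CDF/- → run C
t=29: L0/L1/L2 = -/CDF/- → run C
t=30: L0/L1/L2 = -/CDF/- → run C
t=31: L0/L1/L2 = -/CDF/- → run C
t=32: L0/L1/L2 = -/CDF/- → run C
t=33: L0/L1/L2 = -/DF/- → run D
t=34: L0/L1/L2 = -/DF/- → run D
t=35: L0/L1/L2 = -/DF/- → run D
t=36: L0/L1/L2 = -/DF/- → run D
t=37: L0/L1/L2 = -/F/- → run F
t=38: L0/L1/L2 = -/F/- → run F
t=39: L0/L1/L2 = -/F/- → run F
t=40: L0/L1/L2 = -/F/- → run F
t=41: (idle)
t=42: (idle)
t=43: (idle)
t=44: (idle)
t=45: (idle)
t=46: (idle)

running at tick 18 = F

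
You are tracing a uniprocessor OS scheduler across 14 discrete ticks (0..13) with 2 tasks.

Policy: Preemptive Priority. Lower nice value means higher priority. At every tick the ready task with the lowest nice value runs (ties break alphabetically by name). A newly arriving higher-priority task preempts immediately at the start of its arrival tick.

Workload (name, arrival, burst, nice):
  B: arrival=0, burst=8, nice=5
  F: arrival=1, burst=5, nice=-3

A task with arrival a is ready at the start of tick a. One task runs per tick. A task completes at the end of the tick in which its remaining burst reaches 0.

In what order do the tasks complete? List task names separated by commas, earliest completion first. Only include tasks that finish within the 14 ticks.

completion order = F, B

t=0: ready={B} → run B
t=1: ready={B,F} → run F
t=2: ready={B,F} → run F
t=3: ready={B,F} → run F
t=4: ready={B,F} → run F
t=5: ready={B,F} → run F
t=6: ready={B} → run B
t=7: ready={B} → run B
t=8: ready={B} → run B
t=9: ready={B} → run B
t=10: ready={B} → run B
t=11: ready={B} → run B
t=12: ready={B} → run B
t=13: (idle)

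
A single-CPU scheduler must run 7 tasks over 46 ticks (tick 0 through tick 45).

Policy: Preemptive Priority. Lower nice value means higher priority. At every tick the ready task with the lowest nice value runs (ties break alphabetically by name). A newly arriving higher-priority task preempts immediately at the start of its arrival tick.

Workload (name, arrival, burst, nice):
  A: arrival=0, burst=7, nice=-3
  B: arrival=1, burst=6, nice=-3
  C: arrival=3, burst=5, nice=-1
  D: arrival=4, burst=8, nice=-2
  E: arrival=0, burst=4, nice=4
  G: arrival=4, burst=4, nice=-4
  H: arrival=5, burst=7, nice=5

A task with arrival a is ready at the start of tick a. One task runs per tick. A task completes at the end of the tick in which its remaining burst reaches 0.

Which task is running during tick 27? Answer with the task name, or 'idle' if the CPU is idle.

t=0: ready={A,E} → run A
t=1: ready={A,B,E} → run A
t=2: ready={A,B,E} → run A
t=3: ready={A,B,C,E} → run A
t=4: ready={A,B,C,D,E,G} → run G
t=5: ready={A,B,C,D,E,G,H} → run G
t=6: ready={A,B,C,D,E,G,H} → run G
t=7: ready={A,B,C,D,E,G,H} → run G
t=8: ready={A,B,C,D,E,H} → run A
t=9: ready={A,B,C,D,E,H} → run A
t=10: ready={A,B,C,D,E,H} → run A
t=11: ready={B,C,D,E,H} → run B
t=12: ready={B,C,D,E,H} → run B
t=13: ready={B,C,D,E,H} → run B
t=14: ready={B,C,D,E,H} → run B
t=15: ready={B,C,D,E,H} → run B
t=16: ready={B,C,D,E,H} → run B
t=17: ready={C,D,E,H} → run D
t=18: ready={C,D,E,H} → run D
t=19: ready={C,D,E,H} → run D
t=20: ready={C,D,E,H} → run D
t=21: ready={C,D,E,H} → run D
t=22: ready={C,D,E,H} → run D
t=23: ready={C,D,E,H} → run D
t=24: ready={C,D,E,H} → run D
t=25: ready={C,E,H} → run C
t=26: ready={C,E,H} → run C
t=27: ready={C,E,H} → run C
t=28: ready={C,E,H} → run C
t=29: ready={C,E,H} → run C
t=30: ready={E,H} → run E
t=31: ready={E,H} → run E
t=32: ready={E,H} → run E
t=33: ready={E,H} → run E
t=34: ready={H} → run H
t=35: ready={H} → run H
t=36: ready={H} → run H
t=37: ready={H} → run H
t=38: ready={H} → run H
t=39: ready={H} → run H
t=40: ready={H} → run H
t=41: (idle)
t=42: (idle)
t=43: (idle)
t=44: (idle)
t=45: (idle)

running at tick 27 = C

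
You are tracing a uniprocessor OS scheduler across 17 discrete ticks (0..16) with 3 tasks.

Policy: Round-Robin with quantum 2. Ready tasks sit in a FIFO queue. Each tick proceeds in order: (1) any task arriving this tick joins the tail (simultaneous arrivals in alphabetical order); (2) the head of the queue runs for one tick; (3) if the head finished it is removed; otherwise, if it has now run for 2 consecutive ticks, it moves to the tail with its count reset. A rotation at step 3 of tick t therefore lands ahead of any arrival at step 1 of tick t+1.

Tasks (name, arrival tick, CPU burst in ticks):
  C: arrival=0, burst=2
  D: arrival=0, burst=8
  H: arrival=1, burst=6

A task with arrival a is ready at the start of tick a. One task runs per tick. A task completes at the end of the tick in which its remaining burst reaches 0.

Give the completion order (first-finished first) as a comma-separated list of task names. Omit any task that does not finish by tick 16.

completion order = C, H, D

t=0: queue=[C,D] q_used=0 → run C
t=1: queue=[C,D,H] q_used=1 → run C
t=2: queue=[D,H] q_used=0 → run D
t=3: queue=[D,H] q_used=1 → run D
t=4: queue=[H,D] q_used=0 → run H
t=5: queue=[H,D] q_used=1 → run H
t=6: queue=[D,H] q_used=0 → run D
t=7: queue=[D,H] q_used=1 → run D
t=8: queue=[H,D] q_used=0 → run H
t=9: queue=[H,D] q_used=1 → run H
t=10: queue=[D,H] q_used=0 → run D
t=11: queue=[D,H] q_used=1 → run D
t=12: queue=[H,D] q_used=0 → run H
t=13: queue=[H,D] q_used=1 → run H
t=14: queue=[D] q_used=0 → run D
t=15: queue=[D] q_used=1 → run D
t=16: (idle)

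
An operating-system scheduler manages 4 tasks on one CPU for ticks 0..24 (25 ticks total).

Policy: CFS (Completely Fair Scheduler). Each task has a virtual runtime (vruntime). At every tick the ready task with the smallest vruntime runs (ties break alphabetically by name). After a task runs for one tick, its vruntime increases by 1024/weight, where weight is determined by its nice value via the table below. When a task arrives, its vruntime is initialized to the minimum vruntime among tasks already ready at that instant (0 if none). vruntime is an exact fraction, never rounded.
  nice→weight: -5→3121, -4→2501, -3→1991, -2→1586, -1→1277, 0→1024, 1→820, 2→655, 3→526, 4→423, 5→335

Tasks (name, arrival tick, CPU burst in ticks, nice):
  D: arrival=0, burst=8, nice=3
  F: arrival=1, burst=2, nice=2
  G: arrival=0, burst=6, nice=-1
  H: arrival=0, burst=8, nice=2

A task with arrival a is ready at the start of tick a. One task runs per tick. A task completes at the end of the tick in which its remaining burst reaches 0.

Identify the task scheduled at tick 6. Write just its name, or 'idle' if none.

t=0: vr[D=0 G=0 H=0] → run D
t=1: vr[D=512/263 F=0 G=0 H=0] → run F
t=2: vr[D=512/263 F=1024/655 G=0 H=0] → run G
t=3: vr[D=512/263 F=1024/655 G=1024/1277 H=0] → run H
t=4: vr[D=512/263 F=1024/655 G=1024/1277 H=1024/655] → run G
t=5: vr[D=512/263 F=1024/655 G=2048/1277 H=1024/655] → run F
t=6: vr[D=512/263 G=2048/1277 H=1024/655] → run H
t=7: vr[D=512/263 G=2048/1277 H=2048/655] → run G
t=8: vr[D=512/263 G=3072/1277 H=2048/655] → run D
t=9: vr[D=1024/263 G=3072/1277 H=2048/655] → run G
t=10: vr[D=1024/263 G=4096/1277 H=2048/655] → run H
t=11: vr[D=1024/263 G=4096/1277 H=3072/655] → run G
t=12: vr[D=1024/263 G=5120/1277 H=3072/655] → run D
t=13: vr[D=1536/263 G=5120/1277 H=3072/655] → run G
t=14: vr[D=1536/263 H=3072/655] → run H
t=15: vr[D=1536/263 H=4096/655] → run D
t=16: vr[D=2048/263 H=4096/655] → run H
t=17: vr[D=2048/263 H=1024/131] → run D
t=18: vr[D=2560/263 H=1024/131] → run H
t=19: vr[D=2560/263 H=6144/655] → run H
t=20: vr[D=2560/263 H=7168/655] → run D
t=21: vr[D=3072/263 H=7168/655] → run H
t=22: vr[D=3072/263] → run D
t=23: vr[D=3584/263] → run D
t=24: (idle)

running at tick 6 = H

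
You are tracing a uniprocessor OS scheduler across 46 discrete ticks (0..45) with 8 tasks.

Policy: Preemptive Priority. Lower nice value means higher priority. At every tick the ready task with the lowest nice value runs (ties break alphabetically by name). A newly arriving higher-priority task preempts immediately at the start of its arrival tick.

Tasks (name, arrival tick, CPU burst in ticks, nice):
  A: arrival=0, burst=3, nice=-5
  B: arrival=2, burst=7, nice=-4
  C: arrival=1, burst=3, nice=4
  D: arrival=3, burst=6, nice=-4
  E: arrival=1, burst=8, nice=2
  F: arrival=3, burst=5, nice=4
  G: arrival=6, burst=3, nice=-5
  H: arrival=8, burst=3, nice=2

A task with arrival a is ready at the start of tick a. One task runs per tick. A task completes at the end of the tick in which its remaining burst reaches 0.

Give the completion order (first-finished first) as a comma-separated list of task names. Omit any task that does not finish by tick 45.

t=0: ready={A} → run A
t=1: ready={A,C,E} → run A
t=2: ready={A,B,C,E} → run A
t=3: ready={B,C,D,E,F} → run B
t=4: ready={B,C,D,E,F} → run B
t=5: ready={B,C,D,E,F} → run B
t=6: ready={B,C,D,E,F,G} → run G
t=7: ready={B,C,D,E,F,G} → run G
t=8: ready={B,C,D,E,F,G,H} → run G
t=9: ready={B,C,D,E,F,H} → run B
t=10: ready={B,C,D,E,F,H} → run B
t=11: ready={B,C,D,E,F,H} → run B
t=12: ready={B,C,D,E,F,H} → run B
t=13: ready={C,D,E,F,H} → run D
t=14: ready={C,D,E,F,H} → run D
t=15: ready={C,D,E,F,H} → run D
t=16: ready={C,D,E,F,H} → run D
t=17: ready={C,D,E,F,H} → run D
t=18: ready={C,D,E,F,H} → run D
t=19: ready={C,E,F,H} → run E
t=20: ready={C,E,F,H} → run E
t=21: ready={C,E,F,H} → run E
t=22: ready={C,E,F,H} → run E
t=23: ready={C,E,F,H} → run E
t=24: ready={C,E,F,H} → run E
t=25: ready={C,E,F,H} → run E
t=26: ready={C,E,F,H} → run E
t=27: ready={C,F,H} → run H
t=28: ready={C,F,H} → run H
t=29: ready={C,F,H} → run H
t=30: ready={C,F} → run C
t=31: ready={C,F} → run C
t=32: ready={C,F} → run C
t=33: ready={F} → run F
t=34: ready={F} → run F
t=35: ready={F} → run F
t=36: ready={F} → run F
t=37: ready={F} → run F
t=38: (idle)
t=39: (idle)
t=40: (idle)
t=41: (idle)
t=42: (idle)
t=43: (idle)
t=44: (idle)
t=45: (idle)

completion order = A, G, B, D, E, H, C, F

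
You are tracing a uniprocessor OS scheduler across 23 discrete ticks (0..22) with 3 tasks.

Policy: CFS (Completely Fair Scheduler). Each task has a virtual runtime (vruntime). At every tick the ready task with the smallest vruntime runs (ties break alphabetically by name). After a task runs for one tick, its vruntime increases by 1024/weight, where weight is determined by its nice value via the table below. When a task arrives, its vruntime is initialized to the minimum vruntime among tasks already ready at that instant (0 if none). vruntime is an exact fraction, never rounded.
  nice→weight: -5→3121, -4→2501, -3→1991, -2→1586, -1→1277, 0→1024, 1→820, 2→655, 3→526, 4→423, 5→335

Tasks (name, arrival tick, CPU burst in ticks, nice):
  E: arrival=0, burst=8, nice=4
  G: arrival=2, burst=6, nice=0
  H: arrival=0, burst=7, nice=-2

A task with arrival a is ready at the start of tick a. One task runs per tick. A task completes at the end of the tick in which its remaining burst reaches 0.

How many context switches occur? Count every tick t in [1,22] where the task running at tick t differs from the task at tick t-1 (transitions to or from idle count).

context switches = 16

t=0: vr[E=0 H=0] → run E
t=1: vr[E=1024/423 H=0] → run H
t=2: vr[E=1024/423 G=512/793 H=512/793] → run G
t=3: vr[E=1024/423 G=1305/793 H=512/793] → run H
t=4: vr[E=1024/423 G=1305/793 H=1024/793] → run H
t=5: vr[E=1024/423 G=1305/793 H=1536/793] → run G
t=6: vr[E=1024/423 G=2098/793 H=1536/793] → run H
t=7: vr[E=1024/423 G=2098/793 H=2048/793] → run E
t=8: vr[E=2048/423 G=2098/793 H=2048/793] → run H
t=9: vr[E=2048/423 G=2098/793 H=2560/793] → run G
t=10: vr[E=2048/423 G=2891/793 H=2560/793] → run H
t=11: vr[E=2048/423 G=2891/793 H=3072/793] → run G
t=12: vr[E=2048/423 G=3684/793 H=3072/793] → run H
t=13: vr[E=2048/423 G=3684/793] → run G
t=14: vr[E=2048/423 G=4477/793] → run E
t=15: vr[E=1024/141 G=4477/793] → run G
t=16: vr[E=1024/141] → run E
t=17: vr[E=4096/423] → run E
t=18: vr[E=5120/423] → run E
t=19: vr[E=2048/141] → run E
t=20: vr[E=7168/423] → run E
t=21: (idle)
t=22: (idle)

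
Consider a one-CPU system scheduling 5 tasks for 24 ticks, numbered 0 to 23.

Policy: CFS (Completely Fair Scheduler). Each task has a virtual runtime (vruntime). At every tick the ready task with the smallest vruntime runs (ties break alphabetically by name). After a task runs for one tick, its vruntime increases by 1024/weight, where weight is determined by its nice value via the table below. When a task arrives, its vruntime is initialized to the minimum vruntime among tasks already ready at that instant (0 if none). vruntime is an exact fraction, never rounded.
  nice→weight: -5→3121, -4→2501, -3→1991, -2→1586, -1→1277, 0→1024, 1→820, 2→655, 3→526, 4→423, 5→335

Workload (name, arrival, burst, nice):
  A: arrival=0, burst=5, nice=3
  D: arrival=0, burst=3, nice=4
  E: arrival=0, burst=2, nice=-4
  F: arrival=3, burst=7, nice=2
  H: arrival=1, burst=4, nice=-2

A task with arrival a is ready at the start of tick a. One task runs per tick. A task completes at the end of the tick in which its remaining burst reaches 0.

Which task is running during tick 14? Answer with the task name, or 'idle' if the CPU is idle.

running at tick 14 = F

t=0: vr[A=0 D=0 E=0] → run A
t=1: vr[A=512/263 D=0 E=0 H=0] → run D
t=2: vr[A=512/263 D=1024/423 E=0 H=0] → run E
t=3: vr[A=512/263 D=1024/423 E=1024/2501 F=0 H=0] → run F
t=4: vr[A=512/263 D=1024/423 E=1024/2501 F=1024/655 H=0] → run H
t=5: vr[A=512/263 D=1024/423 E=1024/2501 F=1024/655 H=512/793] → run E
t=6: vr[A=512/263 D=1024/423 F=1024/655 H=512/793] → run H
t=7: vr[A=512/263 D=1024/423 F=1024/655 H=1024/793] → run H
t=8: vr[A=512/263 D=1024/423 F=1024/655 H=1536/793] → run F
t=9: vr[A=512/263 D=1024/423 F=2048/655 H=1536/793] → run H
t=10: vr[A=512/263 D=1024/423 F=2048/655] → run A
t=11: vr[A=1024/263 D=1024/423 F=2048/655] → run D
t=12: vr[A=1024/263 D=2048/423 F=2048/655] → run F
t=13: vr[A=1024/263 D=2048/423 F=3072/655] → run A
t=14: vr[A=1536/263 D=2048/423 F=3072/655] → run F
t=15: vr[A=1536/263 D=2048/423 F=4096/655] → run D
t=16: vr[A=1536/263 F=4096/655] → run A
t=17: vr[A=2048/263 F=4096/655] → run F
t=18: vr[A=2048/263 F=1024/131] → run A
t=19: vr[F=1024/131] → run F
t=20: vr[F=6144/655] → run F
t=21: (idle)
t=22: (idle)
t=23: (idle)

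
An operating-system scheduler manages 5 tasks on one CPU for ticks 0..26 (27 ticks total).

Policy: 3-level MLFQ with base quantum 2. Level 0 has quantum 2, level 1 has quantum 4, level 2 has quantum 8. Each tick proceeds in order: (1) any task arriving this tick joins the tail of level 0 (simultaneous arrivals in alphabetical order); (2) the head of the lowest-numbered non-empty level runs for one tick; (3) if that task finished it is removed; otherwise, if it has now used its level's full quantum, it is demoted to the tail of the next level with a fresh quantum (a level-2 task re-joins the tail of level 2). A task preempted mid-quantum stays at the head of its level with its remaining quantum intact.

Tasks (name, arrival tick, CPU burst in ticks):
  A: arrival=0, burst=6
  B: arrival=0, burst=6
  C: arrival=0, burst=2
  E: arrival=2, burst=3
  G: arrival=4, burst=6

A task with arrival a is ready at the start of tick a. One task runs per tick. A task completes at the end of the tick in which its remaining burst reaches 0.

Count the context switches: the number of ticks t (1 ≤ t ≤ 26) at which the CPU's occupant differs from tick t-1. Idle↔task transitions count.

context switches = 9

t=0: L0/L1/L2 = ABC/-/- → run A
t=1: L0/L1/L2 = ABC/-/- → run A
t=2: L0/L1/L2 = BCE/A/- → run B
t=3: L0/L1/L2 = BCE/A/- → run B
t=4: L0/L1/L2 = CEG/AB/- → run C
t=5: L0/L1/L2 = CEG/AB/- → run C
t=6: L0/L1/L2 = EG/AB/- → run E
t=7: L0/L1/L2 = EG/AB/- → run E
t=8: L0/L1/L2 = G/ABE/- → run G
t=9: L0/L1/L2 = G/ABE/- → run G
t=10: L0/L1/L2 = -/ABEG/- → run A
t=11: L0/L1/L2 = -/ABEG/- → run A
t=12: L0/L1/L2 = -/ABEG/- → run A
t=13: L0/L1/L2 = -/ABEG/- → run A
t=14: L0/L1/L2 = -/BEG/- → run B
t=15: L0/L1/L2 = -/BEG/- → run B
t=16: L0/L1/L2 = -/BEG/- → run B
t=17: L0/L1/L2 = -/BEG/- → run B
t=18: L0/L1/L2 = -/EG/- → run E
t=19: L0/L1/L2 = -/G/- → run G
t=20: L0/L1/L2 = -/G/- → run G
t=21: L0/L1/L2 = -/G/- → run G
t=22: L0/L1/L2 = -/G/- → run G
t=23: (idle)
t=24: (idle)
t=25: (idle)
t=26: (idle)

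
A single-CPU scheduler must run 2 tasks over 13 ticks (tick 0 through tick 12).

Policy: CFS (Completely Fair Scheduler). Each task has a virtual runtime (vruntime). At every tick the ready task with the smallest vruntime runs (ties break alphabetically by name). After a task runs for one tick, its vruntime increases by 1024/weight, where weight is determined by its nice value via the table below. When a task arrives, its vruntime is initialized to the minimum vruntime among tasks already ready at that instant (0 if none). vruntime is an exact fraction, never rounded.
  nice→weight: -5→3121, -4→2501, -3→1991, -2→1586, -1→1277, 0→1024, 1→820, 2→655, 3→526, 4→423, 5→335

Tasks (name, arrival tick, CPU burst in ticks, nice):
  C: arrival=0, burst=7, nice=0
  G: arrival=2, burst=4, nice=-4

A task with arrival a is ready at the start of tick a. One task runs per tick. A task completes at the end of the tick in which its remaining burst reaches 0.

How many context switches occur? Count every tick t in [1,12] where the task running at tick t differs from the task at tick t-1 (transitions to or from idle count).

t=0: vr[C=0] → run C
t=1: vr[C=1] → run C
t=2: vr[C=2 G=2] → run C
t=3: vr[C=3 G=2] → run G
t=4: vr[C=3 G=6026/2501] → run G
t=5: vr[C=3 G=7050/2501] → run G
t=6: vr[C=3 G=8074/2501] → run C
t=7: vr[C=4 G=8074/2501] → run G
t=8: vr[C=4] → run C
t=9: vr[C=5] → run C
t=10: vr[C=6] → run C
t=11: (idle)
t=12: (idle)

context switches = 5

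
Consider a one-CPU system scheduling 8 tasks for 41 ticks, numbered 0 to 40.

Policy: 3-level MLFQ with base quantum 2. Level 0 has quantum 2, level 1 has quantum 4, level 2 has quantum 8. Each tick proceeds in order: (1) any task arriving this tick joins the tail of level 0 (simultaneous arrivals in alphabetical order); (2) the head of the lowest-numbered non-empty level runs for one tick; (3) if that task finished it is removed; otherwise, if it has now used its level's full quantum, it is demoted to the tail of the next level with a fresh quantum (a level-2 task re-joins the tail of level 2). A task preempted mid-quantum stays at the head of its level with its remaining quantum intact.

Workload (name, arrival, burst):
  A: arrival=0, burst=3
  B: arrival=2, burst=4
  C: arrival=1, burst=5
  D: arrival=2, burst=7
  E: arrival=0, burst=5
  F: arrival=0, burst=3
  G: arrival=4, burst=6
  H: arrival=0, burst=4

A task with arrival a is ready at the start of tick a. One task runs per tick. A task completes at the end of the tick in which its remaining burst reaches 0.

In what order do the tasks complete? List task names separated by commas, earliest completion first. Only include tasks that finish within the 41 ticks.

t=0: L0/L1/L2 = AEFH/-/- → run A
t=1: L0/L1/L2 = AEFHC/-/- → run A
t=2: L0/L1/L2 = EFHCBD/A/- → run E
t=3: L0/L1/L2 = EFHCBD/A/- → run E
t=4: L0/L1/L2 = FHCBDG/AE/- → run F
t=5: L0/L1/L2 = FHCBDG/AE/- → run F
t=6: L0/L1/L2 = HCBDG/AEF/- → run H
t=7: L0/L1/L2 = HCBDG/AEF/- → run H
t=8: L0/L1/L2 = CBDG/AEFH/- → run C
t=9: L0/L1/L2 = CBDG/AEFH/- → run C
t=10: L0/L1/L2 = BDG/AEFHC/- → run B
t=11: L0/L1/L2 = BDG/AEFHC/- → run B
t=12: L0/L1/L2 = DG/AEFHCB/- → run D
t=13: L0/L1/L2 = DG/AEFHCB/- → run D
t=14: L0/L1/L2 = G/AEFHCBD/- → run G
t=15: L0/L1/L2 = G/AEFHCBD/- → run G
t=16: L0/L1/L2 = -/AEFHCBDG/- → run A
t=17: L0/L1/L2 = -/EFHCBDG/- → run E
t=18: L0/L1/L2 = -/EFHCBDG/- → run E
t=19: L0/L1/L2 = -/EFHCBDG/- → run E
t=20: L0/L1/L2 = -/FHCBDG/- → run F
t=21: L0/L1/L2 = -/HCBDG/- → run H
t=22: L0/L1/L2 = -/HCBDG/- → run H
t=23: L0/L1/L2 = -/CBDG/- → run C
t=24: L0/L1/L2 = -/CBDG/- → run C
t=25: L0/L1/L2 = -/CBDG/- → run C
t=26: L0/L1/L2 = -/BDG/- → run B
t=27: L0/L1/L2 = -/BDG/- → run B
t=28: L0/L1/L2 = -/DG/- → run D
t=29: L0/L1/L2 = -/DG/- → run D
t=30: L0/L1/L2 = -/DG/- → run D
t=31: L0/L1/L2 = -/DG/- → run D
t=32: L0/L1/L2 = -/G/D → run G
t=33: L0/L1/L2 = -/G/D → run G
t=34: L0/L1/L2 = -/G/D → run G
t=35: L0/L1/L2 = -/G/D → run G
t=36: L0/L1/L2 = -/-/D → run D
t=37: (idle)
t=38: (idle)
t=39: (idle)
t=40: (idle)

completion order = A, E, F, H, C, B, G, D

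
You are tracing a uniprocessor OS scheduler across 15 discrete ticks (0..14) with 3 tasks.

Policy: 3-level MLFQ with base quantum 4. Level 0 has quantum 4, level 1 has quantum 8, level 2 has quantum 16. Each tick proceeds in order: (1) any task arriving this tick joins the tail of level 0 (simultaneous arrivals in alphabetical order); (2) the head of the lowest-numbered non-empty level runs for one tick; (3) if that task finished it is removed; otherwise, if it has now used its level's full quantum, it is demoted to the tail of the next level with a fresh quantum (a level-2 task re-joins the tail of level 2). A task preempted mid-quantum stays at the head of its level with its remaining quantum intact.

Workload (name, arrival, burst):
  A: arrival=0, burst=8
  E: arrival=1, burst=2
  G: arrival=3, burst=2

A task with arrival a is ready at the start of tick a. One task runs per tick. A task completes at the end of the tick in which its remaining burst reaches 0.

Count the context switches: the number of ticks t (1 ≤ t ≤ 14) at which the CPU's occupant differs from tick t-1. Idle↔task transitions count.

t=0: L0/L1/L2 = A/-/- → run A
t=1: L0/L1/L2 = AE/-/- → run A
t=2: L0/L1/L2 = AE/-/- → run A
t=3: L0/L1/L2 = AEG/-/- → run A
t=4: L0/L1/L2 = EG/A/- → run E
t=5: L0/L1/L2 = EG/A/- → run E
t=6: L0/L1/L2 = G/A/- → run G
t=7: L0/L1/L2 = G/A/- → run G
t=8: L0/L1/L2 = -/A/- → run A
t=9: L0/L1/L2 = -/A/- → run A
t=10: L0/L1/L2 = -/A/- → run A
t=11: L0/L1/L2 = -/A/- → run A
t=12: (idle)
t=13: (idle)
t=14: (idle)

context switches = 4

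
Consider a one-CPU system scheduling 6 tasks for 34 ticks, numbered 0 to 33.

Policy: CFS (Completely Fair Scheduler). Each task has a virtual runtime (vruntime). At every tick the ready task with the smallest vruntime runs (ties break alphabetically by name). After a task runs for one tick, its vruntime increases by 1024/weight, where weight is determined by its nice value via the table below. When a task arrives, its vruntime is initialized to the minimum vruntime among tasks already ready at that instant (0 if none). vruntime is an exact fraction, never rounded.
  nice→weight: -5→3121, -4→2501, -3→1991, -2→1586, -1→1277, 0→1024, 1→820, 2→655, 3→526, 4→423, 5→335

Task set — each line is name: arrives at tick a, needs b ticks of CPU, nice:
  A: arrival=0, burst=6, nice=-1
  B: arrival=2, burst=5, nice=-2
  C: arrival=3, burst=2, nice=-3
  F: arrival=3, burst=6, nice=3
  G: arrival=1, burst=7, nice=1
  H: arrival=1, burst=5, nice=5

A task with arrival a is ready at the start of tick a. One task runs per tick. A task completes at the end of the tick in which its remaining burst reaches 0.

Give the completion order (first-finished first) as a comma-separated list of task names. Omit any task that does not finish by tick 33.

t=0: vr[A=0] → run A
t=1: vr[A=1024/1277 G=1024/1277 H=1024/1277] → run A
t=2: vr[A=2048/1277 B=1024/1277 G=1024/1277 H=1024/1277] → run B
t=3: vr[A=2048/1277 B=1465856/1012661 C=1024/1277 F=1024/1277 G=1024/1277 H=1024/1277] → run C
t=4: vr[A=2048/1277 B=1465856/1012661 C=3346432/2542507 F=1024/1277 G=1024/1277 H=1024/1277] → run F
t=5: vr[A=2048/1277 B=1465856/1012661 C=3346432/2542507 F=923136/335851 G=1024/1277 H=1024/1277] → run G
t=6: vr[A=2048/1277 B=1465856/1012661 C=3346432/2542507 F=923136/335851 G=536832/261785 H=1024/1277] → run H
t=7: vr[A=2048/1277 B=1465856/1012661 C=3346432/2542507 F=923136/335851 G=536832/261785 H=1650688/427795] → run C
t=8: vr[A=2048/1277 B=1465856/1012661 F=923136/335851 G=536832/261785 H=1650688/427795] → run B
t=9: vr[A=2048/1277 B=2119680/1012661 F=923136/335851 G=536832/261785 H=1650688/427795] → run A
t=10: vr[A=3072/1277 B=2119680/1012661 F=923136/335851 G=536832/261785 H=1650688/427795] → run G
t=11: vr[A=3072/1277 B=2119680/1012661 F=923136/335851 G=863744/261785 H=1650688/427795] → run B
t=12: vr[A=3072/1277 B=2773504/1012661 F=923136/335851 G=863744/261785 H=1650688/427795] → run A
t=13: vr[A=4096/1277 B=2773504/1012661 F=923136/335851 G=863744/261785 H=1650688/427795] → run B
t=14: vr[A=4096/1277 B=3427328/1012661 F=923136/335851 G=863744/261785 H=1650688/427795] → run F
t=15: vr[A=4096/1277 B=3427328/1012661 F=1576960/335851 G=863744/261785 H=1650688/427795] → run A
t=16: vr[A=5120/1277 B=3427328/1012661 F=1576960/335851 G=863744/261785 H=1650688/427795] → run G
t=17: vr[A=5120/1277 B=3427328/1012661 F=1576960/335851 G=1190656/261785 H=1650688/427795] → run B
t=18: vr[A=5120/1277 F=1576960/335851 G=1190656/261785 H=1650688/427795] → run H
t=19: vr[A=5120/1277 F=1576960/335851 G=1190656/261785 H=2958336/427795] → run A
t=20: vr[F=1576960/335851 G=1190656/261785 H=2958336/427795] → run G
t=21: vr[F=1576960/335851 G=1517568/261785 H=2958336/427795] → run F
t=22: vr[F=2230784/335851 G=1517568/261785 H=2958336/427795] → run G
t=23: vr[F=2230784/335851 G=368896/52357 H=2958336/427795] → run F
t=24: vr[F=2884608/335851 G=368896/52357 H=2958336/427795] → run H
t=25: vr[F=2884608/335851 G=368896/52357 H=4265984/427795] → run G
t=26: vr[F=2884608/335851 G=2171392/261785 H=4265984/427795] → run G
t=27: vr[F=2884608/335851 H=4265984/427795] → run F
t=28: vr[F=3538432/335851 H=4265984/427795] → run H
t=29: vr[F=3538432/335851 H=5573632/427795] → run F
t=30: vr[H=5573632/427795] → run H
t=31: (idle)
t=32: (idle)
t=33: (idle)

completion order = C, B, A, G, F, H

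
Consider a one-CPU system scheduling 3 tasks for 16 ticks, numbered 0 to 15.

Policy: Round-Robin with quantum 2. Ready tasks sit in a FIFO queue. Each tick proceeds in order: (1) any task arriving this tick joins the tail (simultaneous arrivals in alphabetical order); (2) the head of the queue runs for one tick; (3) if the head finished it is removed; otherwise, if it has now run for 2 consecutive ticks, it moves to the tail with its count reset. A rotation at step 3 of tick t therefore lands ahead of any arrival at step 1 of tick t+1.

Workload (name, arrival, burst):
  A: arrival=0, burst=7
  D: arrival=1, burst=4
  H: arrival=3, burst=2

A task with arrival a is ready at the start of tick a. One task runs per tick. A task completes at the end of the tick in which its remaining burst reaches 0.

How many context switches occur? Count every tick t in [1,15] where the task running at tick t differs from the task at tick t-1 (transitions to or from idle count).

t=0: queue=[A] q_used=0 → run A
t=1: queue=[A,D] q_used=1 → run A
t=2: queue=[D,A] q_used=0 → run D
t=3: queue=[D,A,H] q_used=1 → run D
t=4: queue=[A,H,D] q_used=0 → run A
t=5: queue=[A,H,D] q_used=1 → run A
t=6: queue=[H,D,A] q_used=0 → run H
t=7: queue=[H,D,A] q_used=1 → run H
t=8: queue=[D,A] q_used=0 → run D
t=9: queue=[D,A] q_used=1 → run D
t=10: queue=[A] q_used=0 → run A
t=11: queue=[A] q_used=1 → run A
t=12: queue=[A] q_used=0 → run A
t=13: (idle)
t=14: (idle)
t=15: (idle)

context switches = 6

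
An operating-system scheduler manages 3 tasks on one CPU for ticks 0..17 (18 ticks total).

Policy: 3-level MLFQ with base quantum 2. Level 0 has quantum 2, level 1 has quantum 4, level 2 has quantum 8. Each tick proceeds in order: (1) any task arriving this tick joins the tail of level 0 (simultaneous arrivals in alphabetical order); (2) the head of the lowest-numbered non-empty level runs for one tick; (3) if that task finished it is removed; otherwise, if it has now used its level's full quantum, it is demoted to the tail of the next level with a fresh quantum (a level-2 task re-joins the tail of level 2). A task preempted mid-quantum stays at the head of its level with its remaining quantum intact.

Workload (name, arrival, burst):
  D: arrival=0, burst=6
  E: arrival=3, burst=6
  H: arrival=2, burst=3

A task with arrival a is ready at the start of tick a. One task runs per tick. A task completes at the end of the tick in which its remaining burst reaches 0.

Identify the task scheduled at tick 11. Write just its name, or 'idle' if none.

running at tick 11 = E

t=0: L0/L1/L2 = D/-/- → run D
t=1: L0/L1/L2 = D/-/- → run D
t=2: L0/L1/L2 = H/D/- → run H
t=3: L0/L1/L2 = HE/D/- → run H
t=4: L0/L1/L2 = E/DH/- → run E
t=5: L0/L1/L2 = E/DH/- → run E
t=6: L0/L1/L2 = -/DHE/- → run D
t=7: L0/L1/L2 = -/DHE/- → run D
t=8: L0/L1/L2 = -/DHE/- → run D
t=9: L0/L1/L2 = -/DHE/- → run D
t=10: L0/L1/L2 = -/HE/- → run H
t=11: L0/L1/L2 = -/E/- → run E
t=12: L0/L1/L2 = -/E/- → run E
t=13: L0/L1/L2 = -/E/- → run E
t=14: L0/L1/L2 = -/E/- → run E
t=15: (idle)
t=16: (idle)
t=17: (idle)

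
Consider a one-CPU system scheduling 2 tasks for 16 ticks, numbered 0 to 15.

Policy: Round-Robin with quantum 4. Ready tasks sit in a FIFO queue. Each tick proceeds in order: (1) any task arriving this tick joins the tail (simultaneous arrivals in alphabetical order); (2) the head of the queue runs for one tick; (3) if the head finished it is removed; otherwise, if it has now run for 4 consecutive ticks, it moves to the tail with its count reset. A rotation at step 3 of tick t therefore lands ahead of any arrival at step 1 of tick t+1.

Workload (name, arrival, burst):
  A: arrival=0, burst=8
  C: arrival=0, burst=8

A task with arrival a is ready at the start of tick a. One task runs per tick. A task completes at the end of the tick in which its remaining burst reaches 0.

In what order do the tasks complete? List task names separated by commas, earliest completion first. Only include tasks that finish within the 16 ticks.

t=0: queue=[A,C] q_used=0 → run A
t=1: queue=[A,C] q_used=1 → run A
t=2: queue=[A,C] q_used=2 → run A
t=3: queue=[A,C] q_used=3 → run A
t=4: queue=[C,A] q_used=0 → run C
t=5: queue=[C,A] q_used=1 → run C
t=6: queue=[C,A] q_used=2 → run C
t=7: queue=[C,A] q_used=3 → run C
t=8: queue=[A,C] q_used=0 → run A
t=9: queue=[A,C] q_used=1 → run A
t=10: queue=[A,C] q_used=2 → run A
t=11: queue=[A,C] q_used=3 → run A
t=12: queue=[C] q_used=0 → run C
t=13: queue=[C] q_used=1 → run C
t=14: queue=[C] q_used=2 → run C
t=15: queue=[C] q_used=3 → run C

completion order = A, C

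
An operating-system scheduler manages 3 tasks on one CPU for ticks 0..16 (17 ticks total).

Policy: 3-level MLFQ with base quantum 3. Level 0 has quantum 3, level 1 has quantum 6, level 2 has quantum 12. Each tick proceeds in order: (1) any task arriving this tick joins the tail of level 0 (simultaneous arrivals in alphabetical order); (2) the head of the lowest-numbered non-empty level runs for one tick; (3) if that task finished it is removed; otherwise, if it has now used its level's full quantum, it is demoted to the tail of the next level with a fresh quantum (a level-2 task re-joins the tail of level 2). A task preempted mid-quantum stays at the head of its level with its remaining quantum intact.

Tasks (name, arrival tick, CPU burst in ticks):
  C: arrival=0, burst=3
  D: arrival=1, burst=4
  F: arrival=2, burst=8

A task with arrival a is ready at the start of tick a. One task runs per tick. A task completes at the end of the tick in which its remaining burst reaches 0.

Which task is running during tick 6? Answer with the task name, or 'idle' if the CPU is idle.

t=0: L0/L1/L2 = C/-/- → run C
t=1: L0/L1/L2 = CD/-/- → run C
t=2: L0/L1/L2 = CDF/-/- → run C
t=3: L0/L1/L2 = DF/-/- → run D
t=4: L0/L1/L2 = DF/-/- → run D
t=5: L0/L1/L2 = DF/-/- → run D
t=6: L0/L1/L2 = F/D/- → run F
t=7: L0/L1/L2 = F/D/- → run F
t=8: L0/L1/L2 = F/D/- → run F
t=9: L0/L1/L2 = -/DF/- → run D
t=10: L0/L1/L2 = -/F/- → run F
t=11: L0/L1/L2 = -/F/- → run F
t=12: L0/L1/L2 = -/F/- → run F
t=13: L0/L1/L2 = -/F/- → run F
t=14: L0/L1/L2 = -/F/- → run F
t=15: (idle)
t=16: (idle)

running at tick 6 = F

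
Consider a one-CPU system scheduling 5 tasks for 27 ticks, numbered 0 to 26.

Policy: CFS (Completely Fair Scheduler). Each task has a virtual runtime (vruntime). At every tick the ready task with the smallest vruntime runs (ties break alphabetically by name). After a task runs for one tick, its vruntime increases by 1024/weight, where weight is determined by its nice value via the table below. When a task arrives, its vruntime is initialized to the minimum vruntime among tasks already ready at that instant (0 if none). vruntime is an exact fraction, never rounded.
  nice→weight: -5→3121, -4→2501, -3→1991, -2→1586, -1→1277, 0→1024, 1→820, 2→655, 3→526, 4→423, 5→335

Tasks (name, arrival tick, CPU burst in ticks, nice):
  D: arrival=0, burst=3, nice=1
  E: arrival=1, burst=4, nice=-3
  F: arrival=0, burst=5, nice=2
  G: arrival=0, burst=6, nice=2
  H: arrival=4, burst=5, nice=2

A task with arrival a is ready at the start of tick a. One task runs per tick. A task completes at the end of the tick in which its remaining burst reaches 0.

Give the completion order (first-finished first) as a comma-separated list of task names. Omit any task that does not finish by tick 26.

completion order = E, D, F, H, G

t=0: vr[D=0 F=0 G=0] → run D
t=1: vr[D=256/205 E=0 F=0 G=0] → run E
t=2: vr[D=256/205 E=1024/1991 F=0 G=0] → run F
t=3: vr[D=256/205 E=1024/1991 F=1024/655 G=0] → run G
t=4: vr[D=256/205 E=1024/1991 F=1024/655 G=1024/655 H=1024/1991] → run E
t=5: vr[D=256/205 E=2048/1991 F=1024/655 G=1024/655 H=1024/1991] → run H
t=6: vr[D=256/205 E=2048/1991 F=1024/655 G=1024/655 H=2709504/1304105] → run E
t=7: vr[D=256/205 E=3072/1991 F=1024/655 G=1024/655 H=2709504/1304105] → run D
t=8: vr[D=512/205 E=3072/1991 F=1024/655 G=1024/655 H=2709504/1304105] → run E
t=9: vr[D=512/205 F=1024/655 G=1024/655 H=2709504/1304105] → run F
t=10: vr[D=512/205 F=2048/655 G=1024/655 H=2709504/1304105] → run G
t=11: vr[D=512/205 F=2048/655 G=2048/655 H=2709504/1304105] → run H
t=12: vr[D=512/205 F=2048/655 G=2048/655 H=4748288/1304105] → run D
t=13: vr[F=2048/655 G=2048/655 H=4748288/1304105] → run F
t=14: vr[F=3072/655 G=2048/655 H=4748288/1304105] → run G
t=15: vr[F=3072/655 G=3072/655 H=4748288/1304105] → run H
t=16: vr[F=3072/655 G=3072/655 H=6787072/1304105] → run F
t=17: vr[F=4096/655 G=3072/655 H=6787072/1304105] → run G
t=18: vr[F=4096/655 G=4096/655 H=6787072/1304105] → run H
t=19: vr[F=4096/655 G=4096/655 H=8825856/1304105] → run F
t=20: vr[G=4096/655 H=8825856/1304105] → run G
t=21: vr[G=1024/131 H=8825856/1304105] → run H
t=22: vr[G=1024/131] → run G
t=23: (idle)
t=24: (idle)
t=25: (idle)
t=26: (idle)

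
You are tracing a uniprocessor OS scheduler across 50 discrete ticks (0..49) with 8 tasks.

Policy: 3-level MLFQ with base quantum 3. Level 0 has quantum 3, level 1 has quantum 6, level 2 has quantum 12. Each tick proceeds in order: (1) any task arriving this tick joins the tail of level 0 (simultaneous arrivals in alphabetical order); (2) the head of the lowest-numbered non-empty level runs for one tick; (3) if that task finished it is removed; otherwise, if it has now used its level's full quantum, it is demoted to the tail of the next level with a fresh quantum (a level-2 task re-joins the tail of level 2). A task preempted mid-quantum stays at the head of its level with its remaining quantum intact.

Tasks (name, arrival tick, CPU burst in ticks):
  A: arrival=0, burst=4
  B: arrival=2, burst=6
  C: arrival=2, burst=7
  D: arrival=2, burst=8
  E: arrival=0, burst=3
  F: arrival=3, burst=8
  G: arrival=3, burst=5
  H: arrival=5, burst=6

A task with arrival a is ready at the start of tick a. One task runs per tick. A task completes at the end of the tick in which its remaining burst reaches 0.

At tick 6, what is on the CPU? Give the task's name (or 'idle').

t=0: L0/L1/L2 = AE/-/- → run A
t=1: L0/L1/L2 = AE/-/- → run A
t=2: L0/L1/L2 = AEBCD/-/- → run A
t=3: L0/L1/L2 = EBCDFG/A/- → run E
t=4: L0/L1/L2 = EBCDFG/A/- → run E
t=5: L0/L1/L2 = EBCDFGH/A/- → run E
t=6: L0/L1/L2 = BCDFGH/A/- → run B
t=7: L0/L1/L2 = BCDFGH/A/- → run B
t=8: L0/L1/L2 = BCDFGH/A/- → run B
t=9: L0/L1/L2 = CDFGH/AB/- → run C
t=10: L0/L1/L2 = CDFGH/AB/- → run C
t=11: L0/L1/L2 = CDFGH/AB/- → run C
t=12: L0/L1/L2 = DFGH/ABC/- → run D
t=13: L0/L1/L2 = DFGH/ABC/- → run D
t=14: L0/L1/L2 = DFGH/ABC/- → run D
t=15: L0/L1/L2 = FGH/ABCD/- → run F
t=16: L0/L1/L2 = FGH/ABCD/- → run F
t=17: L0/L1/L2 = FGH/ABCD/- → run F
t=18: L0/L1/L2 = GH/ABCDF/- → run G
t=19: L0/L1/L2 = GH/ABCDF/- → run G
t=20: L0/L1/L2 = GH/ABCDF/- → run G
t=21: L0/L1/L2 = H/ABCDFG/- → run H
t=22: L0/L1/L2 = H/ABCDFG/- → run H
t=23: L0/L1/L2 = H/ABCDFG/- → run H
t=24: L0/L1/L2 = -/ABCDFGH/- → run A
t=25: L0/L1/L2 = -/BCDFGH/- → run B
t=26: L0/L1/L2 = -/BCDFGH/- → run B
t=27: L0/L1/L2 = -/BCDFGH/- → run B
t=28: L0/L1/L2 = -/CDFGH/- → run C
t=29: L0/L1/L2 = -/CDFGH/- → run C
t=30: L0/L1/L2 = -/CDFGH/- → run C
t=31: L0/L1/L2 = -/CDFGH/- → run C
t=32: L0/L1/L2 = -/DFGH/- → run D
t=33: L0/L1/L2 = -/DFGH/- → run D
t=34: L0/L1/L2 = -/DFGH/- → run D
t=35: L0/L1/L2 = -/DFGH/- → run D
t=36: L0/L1/L2 = -/DFGH/- → run D
t=37: L0/L1/L2 = -/FGH/- → run F
t=38: L0/L1/L2 = -/FGH/- → run F
t=39: L0/L1/L2 = -/FGH/- → run F
t=40: L0/L1/L2 = -/FGH/- → run F
t=41: L0/L1/L2 = -/FGH/- → run F
t=42: L0/L1/L2 = -/GH/- → run G
t=43: L0/L1/L2 = -/GH/- → run G
t=44: L0/L1/L2 = -/H/- → run H
t=45: L0/L1/L2 = -/H/- → run H
t=46: L0/L1/L2 = -/H/- → run H
t=47: (idle)
t=48: (idle)
t=49: (idle)

running at tick 6 = B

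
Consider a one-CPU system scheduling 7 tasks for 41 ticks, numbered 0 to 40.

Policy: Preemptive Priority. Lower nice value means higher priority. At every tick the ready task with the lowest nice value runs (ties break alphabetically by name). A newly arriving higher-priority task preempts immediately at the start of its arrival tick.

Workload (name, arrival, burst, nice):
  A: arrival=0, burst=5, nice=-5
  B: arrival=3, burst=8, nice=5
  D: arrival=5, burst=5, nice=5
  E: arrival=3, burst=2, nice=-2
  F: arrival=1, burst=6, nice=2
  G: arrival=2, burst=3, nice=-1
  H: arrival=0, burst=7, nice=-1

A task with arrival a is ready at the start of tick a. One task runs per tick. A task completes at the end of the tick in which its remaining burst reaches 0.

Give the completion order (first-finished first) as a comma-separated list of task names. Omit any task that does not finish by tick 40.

t=0: ready={A,H} → run A
t=1: ready={A,F,H} → run A
t=2: ready={A,F,G,H} → run A
t=3: ready={A,B,E,F,G,H} → run A
t=4: ready={A,B,E,F,G,H} → run A
t=5: ready={B,D,E,F,G,H} → run E
t=6: ready={B,D,E,F,G,H} → run E
t=7: ready={B,D,F,G,H} → run G
t=8: ready={B,D,F,G,H} → run G
t=9: ready={B,D,F,G,H} → run G
t=10: ready={B,D,F,H} → run H
t=11: ready={B,D,F,H} → run H
t=12: ready={B,D,F,H} → run H
t=13: ready={B,D,F,H} → run H
t=14: ready={B,D,F,H} → run H
t=15: ready={B,D,F,H} → run H
t=16: ready={B,D,F,H} → run H
t=17: ready={B,D,F} → run F
t=18: ready={B,D,F} → run F
t=19: ready={B,D,F} → run F
t=20: ready={B,D,F} → run F
t=21: ready={B,D,F} → run F
t=22: ready={B,D,F} → run F
t=23: ready={B,D} → run B
t=24: ready={B,D} → run B
t=25: ready={B,D} → run B
t=26: ready={B,D} → run B
t=27: ready={B,D} → run B
t=28: ready={B,D} → run B
t=29: ready={B,D} → run B
t=30: ready={B,D} → run B
t=31: ready={D} → run D
t=32: ready={D} → run D
t=33: ready={D} → run D
t=34: ready={D} → run D
t=35: ready={D} → run D
t=36: (idle)
t=37: (idle)
t=38: (idle)
t=39: (idle)
t=40: (idle)

completion order = A, E, G, H, F, B, D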